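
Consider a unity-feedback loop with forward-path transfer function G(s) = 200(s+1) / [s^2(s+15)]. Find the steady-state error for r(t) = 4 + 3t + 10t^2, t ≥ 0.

G(s) has two factors of s in the denominator, so the system is type 2. By superposition:
  • 4: tracked with zero error.
  • 3t: tracked with zero error.
  • 10t^2: e_ss = 20/K_a with K_a=40/3 → 1.5.
Total e_ss = 1.5.

1.5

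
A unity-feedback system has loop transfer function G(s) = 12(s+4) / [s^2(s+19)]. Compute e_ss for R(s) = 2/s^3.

The open loop has two poles at the origin → type 2 system.
K_a = lim_{s→0} s^2·G(s) = 12·4 / (19) = 48/19.
r(t) = t^2 gives R(s) = 2/s^3.
e_ss = 2/K_a = 2/(48/19) = 19/24.

19/24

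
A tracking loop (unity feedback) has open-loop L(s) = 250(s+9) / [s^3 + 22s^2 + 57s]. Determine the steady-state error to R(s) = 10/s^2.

The denominator has no term below 57s — 1 pole at s=0, type 1.
K_v = lim_{s→0} s·L(s) = 250·9 / 57 = 750/19.
e_ss = 10/K_v = 10/(750/19) = 19/75.

19/75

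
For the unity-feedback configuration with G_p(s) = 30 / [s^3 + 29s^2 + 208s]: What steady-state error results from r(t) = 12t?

83.2

Factoring s from the denominator leaves a polynomial with constant term 208, so the system is type 1.
K_v = lim_{s→0} s·G_p(s) = 30 / 208 = 15/104.
e_ss = 12/K_v = 12/(15/104) = 83.2.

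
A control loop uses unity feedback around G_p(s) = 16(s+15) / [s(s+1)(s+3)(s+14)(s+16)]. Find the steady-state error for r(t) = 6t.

One free integrator in G_p(s): this is a type 1 system.
K_v = lim_{s→0} s·G_p(s) = 16·15 / (1·3·14·16) = 5/14.
e_ss = 6/K_v = 6/(5/14) = 16.8.

16.8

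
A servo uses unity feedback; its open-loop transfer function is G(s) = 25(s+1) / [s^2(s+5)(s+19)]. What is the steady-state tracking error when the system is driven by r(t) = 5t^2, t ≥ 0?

38

Two free integrators in G(s): this is a type 2 system.
K_a = lim_{s→0} s^2·G(s) = 25·1 / (5·19) = 5/19.
r(t) = 5t^2 gives R(s) = 10/s^3.
e_ss = 10/K_a = 10/(5/19) = 38.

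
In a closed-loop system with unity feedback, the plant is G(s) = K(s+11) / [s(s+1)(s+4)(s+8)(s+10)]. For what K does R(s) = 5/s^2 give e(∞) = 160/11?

10

System type = 1 (one pole at s=0).
K_v = lim_{s→0} s·G(s) = K·11 / (1·4·8·10) = (11/320)·K.
e_ss = 5/K_v = 160/11 ⇒ K_v = 11/32 ⇒ K = (11/32)/(11/320) = 10.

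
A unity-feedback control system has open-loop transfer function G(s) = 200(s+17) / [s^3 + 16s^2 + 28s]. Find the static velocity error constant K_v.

Factoring s from the denominator leaves a polynomial with constant term 28, so the system is type 1.
K_v = lim_{s→0} s·G(s) = 200·17 / 28 = 850/7.

850/7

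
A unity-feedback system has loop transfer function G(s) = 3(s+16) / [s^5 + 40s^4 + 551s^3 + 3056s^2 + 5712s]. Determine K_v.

Factoring s from the denominator leaves a polynomial with constant term 5712, so the system is type 1.
K_v = lim_{s→0} s·G(s) = 3·16 / 5712 = 1/119.

1/119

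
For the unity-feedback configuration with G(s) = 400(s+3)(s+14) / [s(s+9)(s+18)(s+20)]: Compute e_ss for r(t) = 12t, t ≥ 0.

81/35

System type = 1 (one pole at s=0).
K_v = lim_{s→0} s·G(s) = 400·3·14 / (9·18·20) = 140/27.
e_ss = 12/K_v = 12/(140/27) = 81/35.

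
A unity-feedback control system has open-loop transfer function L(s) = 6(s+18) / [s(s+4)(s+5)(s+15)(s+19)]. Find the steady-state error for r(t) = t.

One free integrator in L(s): this is a type 1 system.
K_v = lim_{s→0} s·L(s) = 6·18 / (4·5·15·19) = 9/475.
e_ss = 1/K_v = 1/(9/475) = 475/9.

475/9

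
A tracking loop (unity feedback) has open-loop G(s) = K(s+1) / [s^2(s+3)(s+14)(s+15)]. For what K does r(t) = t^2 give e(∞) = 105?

12

Two free integrators in G(s): this is a type 2 system.
K_a = lim_{s→0} s^2·G(s) = K·1 / (3·14·15) = (1/630)·K.
e_ss = 2/K_a = 105 ⇒ K_a = 2/105 ⇒ K = (2/105)/(1/630) = 12.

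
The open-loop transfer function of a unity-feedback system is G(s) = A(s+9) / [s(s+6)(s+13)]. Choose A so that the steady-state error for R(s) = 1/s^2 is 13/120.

80

One free integrator in G(s): this is a type 1 system.
K_v = lim_{s→0} s·G(s) = A·9 / (6·13) = (3/26)·A.
e_ss = 1/K_v = 13/120 ⇒ K_v = 120/13 ⇒ A = (120/13)/(3/26) = 80.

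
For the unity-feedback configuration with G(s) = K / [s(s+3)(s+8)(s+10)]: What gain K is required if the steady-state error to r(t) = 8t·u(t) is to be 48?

G(s) has one factor of s in the denominator, so the system is type 1.
K_v = lim_{s→0} s·G(s) = K / (3·8·10) = (1/240)·K.
e_ss = 8/K_v = 48 ⇒ K_v = 1/6 ⇒ K = (1/6)/(1/240) = 40.

40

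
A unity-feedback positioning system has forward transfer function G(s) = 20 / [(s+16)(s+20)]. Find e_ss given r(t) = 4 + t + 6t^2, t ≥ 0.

G(s) has no factors of s in the denominator, so the system is type 0. Treating each term separately:
  • 4: e_ss = 4/(1+K_p) with K_p=0.0625 → 64/17.
  • t: a type-0 system cannot track it, e_ss → ∞.
  • 6t^2: a type-0 system cannot track it, e_ss → ∞.
The unbounded component dominates.

infinity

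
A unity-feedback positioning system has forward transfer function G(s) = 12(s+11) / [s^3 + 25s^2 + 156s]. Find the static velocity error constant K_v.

11/13

The denominator has no term below 156s — 1 pole at s=0, type 1.
K_v = lim_{s→0} s·G(s) = 12·11 / 156 = 11/13.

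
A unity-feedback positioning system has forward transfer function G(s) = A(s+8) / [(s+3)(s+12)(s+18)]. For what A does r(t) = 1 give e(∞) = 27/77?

G(s) has no factors of s in the denominator, so the system is type 0.
K_p = lim_{s→0} G(s) = A·8 / (3·12·18) = (1/81)·A.
e_ss = 1/(1 + K_p) = 27/77 ⇒ 1 + (1/81)·A = 77/27 ⇒ A = 150.

150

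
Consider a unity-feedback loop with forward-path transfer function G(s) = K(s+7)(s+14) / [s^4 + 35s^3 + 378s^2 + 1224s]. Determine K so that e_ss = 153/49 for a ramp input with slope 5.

The denominator has no term below 1224s — 1 pole at s=0, type 1.
K_v = lim_{s→0} s·G(s) = K·7·14 / 1224 = (49/612)·K.
e_ss = 5/K_v = 153/49 ⇒ K_v = 245/153 ⇒ K = (245/153)/(49/612) = 20.

20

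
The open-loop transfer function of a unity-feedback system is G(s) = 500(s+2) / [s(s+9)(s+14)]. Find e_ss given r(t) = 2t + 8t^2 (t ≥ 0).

infinity

The open loop has one pole at the origin → type 1 system. Treating each term separately:
  • 2t: e_ss = 2/K_v with K_v=500/63 → 0.252.
  • 8t^2: a type-1 system cannot track it, e_ss → ∞.
The unbounded component dominates.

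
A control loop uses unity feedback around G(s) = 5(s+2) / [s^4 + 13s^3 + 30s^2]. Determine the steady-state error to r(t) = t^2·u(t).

6

The denominator has no term below 30s^2 — 2 poles at s=0, type 2.
K_a = lim_{s→0} s^2·G(s) = 5·2 / 30 = 1/3.
r(t) = t^2 gives R(s) = 2/s^3.
e_ss = 2/K_a = 2/(1/3) = 6.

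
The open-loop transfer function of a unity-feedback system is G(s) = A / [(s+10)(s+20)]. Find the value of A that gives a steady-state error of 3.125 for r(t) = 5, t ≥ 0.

System type = 0 (no poles at s=0).
K_p = lim_{s→0} G(s) = A / (10·20) = 0.005·A.
e_ss = 5/(1 + K_p) = 3.125 ⇒ 1 + 0.005·A = 1.6 ⇒ A = 120.

120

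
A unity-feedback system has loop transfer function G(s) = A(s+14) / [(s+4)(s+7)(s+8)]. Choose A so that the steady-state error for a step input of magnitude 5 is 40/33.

G(s) has no factors of s in the denominator, so the system is type 0.
K_p = lim_{s→0} G(s) = A·14 / (4·7·8) = 0.0625·A.
e_ss = 5/(1 + K_p) = 40/33 ⇒ 1 + 0.0625·A = 4.125 ⇒ A = 50.

50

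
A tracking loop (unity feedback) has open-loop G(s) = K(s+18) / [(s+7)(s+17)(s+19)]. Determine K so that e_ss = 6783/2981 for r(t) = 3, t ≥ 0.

System type = 0 (no poles at s=0).
K_p = lim_{s→0} G(s) = K·18 / (7·17·19) = (18/2261)·K.
e_ss = 3/(1 + K_p) = 6783/2981 ⇒ 1 + (18/2261)·K = 2981/2261 ⇒ K = 40.

40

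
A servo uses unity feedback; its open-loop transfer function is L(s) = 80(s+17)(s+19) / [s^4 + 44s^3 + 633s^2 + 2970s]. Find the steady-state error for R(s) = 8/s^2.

The denominator has no term below 2970s — 1 pole at s=0, type 1.
K_v = lim_{s→0} s·L(s) = 80·17·19 / 2970 = 2584/297.
e_ss = 8/K_v = 8/(2584/297) = 297/323.

297/323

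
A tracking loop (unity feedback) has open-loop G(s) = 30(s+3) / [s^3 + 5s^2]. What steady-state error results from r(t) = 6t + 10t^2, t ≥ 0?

Factoring s^2 from the denominator leaves a polynomial with constant term 5, so the system is type 2. Taking each input component in turn:
  • 6t: tracked with zero error.
  • 10t^2: e_ss = 20/K_a with K_a=18 → 10/9.
Total e_ss = 10/9.

10/9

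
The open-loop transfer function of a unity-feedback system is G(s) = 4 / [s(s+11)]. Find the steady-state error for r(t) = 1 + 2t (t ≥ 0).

5.5

The open loop has one pole at the origin → type 1 system. Taking each input component in turn:
  • 1: tracked with zero error.
  • 2t: e_ss = 2/K_v with K_v=4/11 → 5.5.
Total e_ss = 5.5.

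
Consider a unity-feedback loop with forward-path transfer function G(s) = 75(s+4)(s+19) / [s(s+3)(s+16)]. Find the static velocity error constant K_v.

118.75

System type = 1 (one pole at s=0).
K_v = lim_{s→0} s·G(s) = 75·4·19 / (3·16) = 118.75.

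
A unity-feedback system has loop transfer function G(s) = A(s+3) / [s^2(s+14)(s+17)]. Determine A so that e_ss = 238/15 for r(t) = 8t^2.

80

Two free integrators in G(s): this is a type 2 system.
K_a = lim_{s→0} s^2·G(s) = A·3 / (14·17) = (3/238)·A.
e_ss = 16/K_a = 238/15 ⇒ K_a = 120/119 ⇒ A = (120/119)/(3/238) = 80.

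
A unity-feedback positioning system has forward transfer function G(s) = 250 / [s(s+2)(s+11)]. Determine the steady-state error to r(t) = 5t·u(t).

G(s) has one factor of s in the denominator, so the system is type 1.
K_v = lim_{s→0} s·G(s) = 250 / (2·11) = 125/11.
e_ss = 5/K_v = 5/(125/11) = 0.44.

0.44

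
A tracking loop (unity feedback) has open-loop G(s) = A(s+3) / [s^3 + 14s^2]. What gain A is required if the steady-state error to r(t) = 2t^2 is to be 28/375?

250

Lowest-order denominator term is 14s^2, so the open loop has 2 poles at the origin → type 2 system.
K_a = lim_{s→0} s^2·G(s) = A·3 / 14 = (3/14)·A.
e_ss = 4/K_a = 28/375 ⇒ K_a = 375/7 ⇒ A = (375/7)/(3/14) = 250.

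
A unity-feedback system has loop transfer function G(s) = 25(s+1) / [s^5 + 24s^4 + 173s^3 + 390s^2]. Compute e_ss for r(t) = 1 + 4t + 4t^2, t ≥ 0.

Factoring s^2 from the denominator leaves a polynomial with constant term 390, so the system is type 2. Treating each term separately:
  • 1: tracked with zero error.
  • 4t: tracked with zero error.
  • 4t^2: e_ss = 8/K_a with K_a=5/78 → 124.8.
Total e_ss = 124.8.

124.8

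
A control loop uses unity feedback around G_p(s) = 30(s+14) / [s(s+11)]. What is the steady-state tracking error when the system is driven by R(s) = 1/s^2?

11/420

The open loop has one pole at the origin → type 1 system.
K_v = lim_{s→0} s·G_p(s) = 30·14 / (11) = 420/11.
e_ss = 1/K_v = 1/(420/11) = 11/420.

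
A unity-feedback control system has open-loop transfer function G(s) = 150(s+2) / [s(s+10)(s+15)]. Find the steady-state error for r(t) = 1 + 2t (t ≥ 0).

System type = 1 (one pole at s=0). Taking each input component in turn:
  • 1: tracked with zero error.
  • 2t: e_ss = 2/K_v with K_v=2 → 1.
Total e_ss = 1.

1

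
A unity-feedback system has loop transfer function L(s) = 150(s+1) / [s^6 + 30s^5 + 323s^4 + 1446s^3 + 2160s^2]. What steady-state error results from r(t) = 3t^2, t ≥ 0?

Lowest-order denominator term is 2160s^2, so the open loop has 2 poles at the origin → type 2 system.
K_a = lim_{s→0} s^2·L(s) = 150·1 / 2160 = 5/72.
r(t) = 3t^2 gives R(s) = 6/s^3.
e_ss = 6/K_a = 6/(5/72) = 86.4.

86.4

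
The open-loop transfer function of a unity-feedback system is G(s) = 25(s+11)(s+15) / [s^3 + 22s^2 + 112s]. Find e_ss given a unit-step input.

Lowest-order denominator term is 112s, so the open loop has 1 pole at the origin → type 1 system.
A type-1 system has K_p = ∞, so it tracks a step input with zero steady-state error.

0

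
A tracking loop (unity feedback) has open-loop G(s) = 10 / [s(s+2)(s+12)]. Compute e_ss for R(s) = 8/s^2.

The open loop has one pole at the origin → type 1 system.
K_v = lim_{s→0} s·G(s) = 10 / (2·12) = 5/12.
e_ss = 8/K_v = 8/(5/12) = 19.2.

19.2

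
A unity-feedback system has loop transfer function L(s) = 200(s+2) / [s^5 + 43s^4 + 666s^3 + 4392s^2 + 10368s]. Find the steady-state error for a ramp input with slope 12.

The denominator has no term below 10368s — 1 pole at s=0, type 1.
K_v = lim_{s→0} s·L(s) = 200·2 / 10368 = 25/648.
e_ss = 12/K_v = 12/(25/648) = 311.04.

311.04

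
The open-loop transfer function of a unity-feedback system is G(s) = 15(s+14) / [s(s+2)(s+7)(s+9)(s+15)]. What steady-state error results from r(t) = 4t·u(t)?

One free integrator in G(s): this is a type 1 system.
K_v = lim_{s→0} s·G(s) = 15·14 / (2·7·9·15) = 1/9.
e_ss = 4/K_v = 4/(1/9) = 36.

36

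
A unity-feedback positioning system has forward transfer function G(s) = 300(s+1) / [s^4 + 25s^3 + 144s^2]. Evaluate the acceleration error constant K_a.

25/12

Lowest-order denominator term is 144s^2, so the open loop has 2 poles at the origin → type 2 system.
K_a = lim_{s→0} s^2·G(s) = 300·1 / 144 = 25/12.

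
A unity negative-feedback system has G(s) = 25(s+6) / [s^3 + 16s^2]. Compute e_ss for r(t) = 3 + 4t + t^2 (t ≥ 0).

Factoring s^2 from the denominator leaves a polynomial with constant term 16, so the system is type 2. Treating each term separately:
  • 3: tracked with zero error.
  • 4t: tracked with zero error.
  • t^2: e_ss = 2/K_a with K_a=9.375 → 16/75.
Total e_ss = 16/75.

16/75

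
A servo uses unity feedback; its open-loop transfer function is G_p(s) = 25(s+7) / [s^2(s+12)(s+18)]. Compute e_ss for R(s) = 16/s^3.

G_p(s) has two factors of s in the denominator, so the system is type 2.
K_a = lim_{s→0} s^2·G_p(s) = 25·7 / (12·18) = 175/216.
r(t) = 8t^2 gives R(s) = 16/s^3.
e_ss = 16/K_a = 16/(175/216) = 3456/175.

3456/175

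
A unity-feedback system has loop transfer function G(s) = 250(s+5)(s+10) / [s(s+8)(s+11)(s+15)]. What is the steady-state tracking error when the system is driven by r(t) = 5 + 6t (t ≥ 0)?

0.6336

The open loop has one pole at the origin → type 1 system. By superposition:
  • 5: tracked with zero error.
  • 6t: e_ss = 6/K_v with K_v=625/66 → 0.6336.
Total e_ss = 0.6336.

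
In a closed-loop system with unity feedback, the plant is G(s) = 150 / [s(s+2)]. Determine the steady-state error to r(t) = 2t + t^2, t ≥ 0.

infinity

System type = 1 (one pole at s=0). Taking each input component in turn:
  • 2t: e_ss = 2/K_v with K_v=75 → 2/75.
  • t^2: a type-1 system cannot track it, e_ss → ∞.
The unbounded component dominates.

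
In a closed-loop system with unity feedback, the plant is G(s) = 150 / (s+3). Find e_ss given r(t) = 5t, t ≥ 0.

The open loop has no poles at the origin → type 0 system.
K_v = lim_{s→0} s·G(s) = 0; the steady-state error to this ramp input grows without bound.

infinity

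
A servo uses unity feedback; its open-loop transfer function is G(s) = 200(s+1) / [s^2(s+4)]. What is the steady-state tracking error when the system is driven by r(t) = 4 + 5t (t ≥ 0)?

G(s) has two factors of s in the denominator, so the system is type 2. Taking each input component in turn:
  • 4: tracked with zero error.
  • 5t: tracked with zero error.
Total e_ss = 0.

0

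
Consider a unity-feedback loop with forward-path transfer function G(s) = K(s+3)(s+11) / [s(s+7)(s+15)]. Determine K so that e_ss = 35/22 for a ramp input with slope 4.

The open loop has one pole at the origin → type 1 system.
K_v = lim_{s→0} s·G(s) = K·3·11 / (7·15) = (11/35)·K.
e_ss = 4/K_v = 35/22 ⇒ K_v = 88/35 ⇒ K = (88/35)/(11/35) = 8.

8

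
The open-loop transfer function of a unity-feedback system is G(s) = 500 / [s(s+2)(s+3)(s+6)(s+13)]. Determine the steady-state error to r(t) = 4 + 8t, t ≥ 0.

System type = 1 (one pole at s=0). Treating each term separately:
  • 4: tracked with zero error.
  • 8t: e_ss = 8/K_v with K_v=125/117 → 7.488.
Total e_ss = 7.488.

7.488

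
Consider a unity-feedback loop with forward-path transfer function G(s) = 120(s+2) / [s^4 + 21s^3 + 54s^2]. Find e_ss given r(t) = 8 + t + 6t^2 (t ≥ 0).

2.7

Lowest-order denominator term is 54s^2, so the open loop has 2 poles at the origin → type 2 system. Taking each input component in turn:
  • 8: tracked with zero error.
  • t: tracked with zero error.
  • 6t^2: e_ss = 12/K_a with K_a=40/9 → 2.7.
Total e_ss = 2.7.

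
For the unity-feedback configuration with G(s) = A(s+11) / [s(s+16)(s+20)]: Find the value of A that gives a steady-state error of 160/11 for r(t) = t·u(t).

The open loop has one pole at the origin → type 1 system.
K_v = lim_{s→0} s·G(s) = A·11 / (16·20) = (11/320)·A.
e_ss = 1/K_v = 160/11 ⇒ K_v = 11/160 ⇒ A = (11/160)/(11/320) = 2.

2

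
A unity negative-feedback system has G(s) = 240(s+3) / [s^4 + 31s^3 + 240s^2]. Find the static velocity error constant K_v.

K_v = lim_{s→0} s·G(s); with 2 poles at the origin the limit diverges, so K_v = ∞.

infinity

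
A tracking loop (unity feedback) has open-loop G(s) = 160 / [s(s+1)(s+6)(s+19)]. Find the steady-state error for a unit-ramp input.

0.7125

One free integrator in G(s): this is a type 1 system.
K_v = lim_{s→0} s·G(s) = 160 / (1·6·19) = 80/57.
e_ss = 1/K_v = 1/(80/57) = 0.7125.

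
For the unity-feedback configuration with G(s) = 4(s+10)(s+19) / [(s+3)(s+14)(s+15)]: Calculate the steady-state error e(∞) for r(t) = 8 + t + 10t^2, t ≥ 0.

G(s) has no factors of s in the denominator, so the system is type 0. By superposition:
  • 8: e_ss = 8/(1+K_p) with K_p=76/63 → 504/139.
  • t: a type-0 system cannot track it, e_ss → ∞.
  • 10t^2: a type-0 system cannot track it, e_ss → ∞.
The unbounded component dominates.

infinity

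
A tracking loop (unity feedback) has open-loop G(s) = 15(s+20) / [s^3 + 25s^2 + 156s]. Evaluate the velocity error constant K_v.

25/13

Factoring s from the denominator leaves a polynomial with constant term 156, so the system is type 1.
K_v = lim_{s→0} s·G(s) = 15·20 / 156 = 25/13.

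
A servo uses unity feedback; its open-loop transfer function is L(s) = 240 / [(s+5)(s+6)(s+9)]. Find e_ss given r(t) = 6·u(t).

54/17

The open loop has no poles at the origin → type 0 system.
K_p = lim_{s→0} L(s) = 240 / (5·6·9) = 8/9.
e_ss = 6/(1 + K_p) = 6/(17/9) = 54/17.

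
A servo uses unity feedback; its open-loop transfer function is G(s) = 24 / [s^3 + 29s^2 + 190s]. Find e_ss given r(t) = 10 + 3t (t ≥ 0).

23.75

Factoring s from the denominator leaves a polynomial with constant term 190, so the system is type 1. By superposition:
  • 10: tracked with zero error.
  • 3t: e_ss = 3/K_v with K_v=12/95 → 23.75.
Total e_ss = 23.75.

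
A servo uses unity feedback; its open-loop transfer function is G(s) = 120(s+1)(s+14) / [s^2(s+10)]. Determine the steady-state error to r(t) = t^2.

1/84

Two free integrators in G(s): this is a type 2 system.
K_a = lim_{s→0} s^2·G(s) = 120·1·14 / (10) = 168.
r(t) = t^2 gives R(s) = 2/s^3.
e_ss = 2/K_a = 2/168 = 1/84.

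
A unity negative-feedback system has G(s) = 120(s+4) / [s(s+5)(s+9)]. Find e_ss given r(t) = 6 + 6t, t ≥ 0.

One free integrator in G(s): this is a type 1 system. Taking each input component in turn:
  • 6: tracked with zero error.
  • 6t: e_ss = 6/K_v with K_v=32/3 → 0.5625.
Total e_ss = 0.5625.

0.5625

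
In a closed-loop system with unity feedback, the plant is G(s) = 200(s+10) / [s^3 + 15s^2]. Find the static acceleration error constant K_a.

The denominator has no term below 15s^2 — 2 poles at s=0, type 2.
K_a = lim_{s→0} s^2·G(s) = 200·10 / 15 = 400/3.

400/3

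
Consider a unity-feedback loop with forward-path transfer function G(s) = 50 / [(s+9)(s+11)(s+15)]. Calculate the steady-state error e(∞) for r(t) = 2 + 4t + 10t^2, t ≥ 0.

The open loop has no poles at the origin → type 0 system. Treating each term separately:
  • 2: e_ss = 2/(1+K_p) with K_p=10/297 → 594/307.
  • 4t: a type-0 system cannot track it, e_ss → ∞.
  • 10t^2: a type-0 system cannot track it, e_ss → ∞.
The unbounded component dominates.

infinity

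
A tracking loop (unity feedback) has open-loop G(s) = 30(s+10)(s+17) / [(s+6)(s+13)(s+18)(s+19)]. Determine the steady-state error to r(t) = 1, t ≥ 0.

2223/2648

The open loop has no poles at the origin → type 0 system.
K_p = lim_{s→0} G(s) = 30·10·17 / (6·13·18·19) = 425/2223.
e_ss = 1/(1 + K_p) = 1/(2648/2223) = 2223/2648.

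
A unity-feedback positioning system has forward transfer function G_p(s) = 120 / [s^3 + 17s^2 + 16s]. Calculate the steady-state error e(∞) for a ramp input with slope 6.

Factoring s from the denominator leaves a polynomial with constant term 16, so the system is type 1.
K_v = lim_{s→0} s·G_p(s) = 120 / 16 = 7.5.
e_ss = 6/K_v = 6/7.5 = 0.8.

0.8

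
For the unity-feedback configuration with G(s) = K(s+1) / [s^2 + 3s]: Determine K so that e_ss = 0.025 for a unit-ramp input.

The denominator has no term below 3s — 1 pole at s=0, type 1.
K_v = lim_{s→0} s·G(s) = K·1 / 3 = (1/3)·K.
e_ss = 1/K_v = 0.025 ⇒ K_v = 40 ⇒ K = 40/(1/3) = 120.

120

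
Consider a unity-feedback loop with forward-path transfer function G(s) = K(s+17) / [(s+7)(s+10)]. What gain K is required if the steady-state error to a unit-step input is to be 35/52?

2

System type = 0 (no poles at s=0).
K_p = lim_{s→0} G(s) = K·17 / (7·10) = (17/70)·K.
e_ss = 1/(1 + K_p) = 35/52 ⇒ 1 + (17/70)·K = 52/35 ⇒ K = 2.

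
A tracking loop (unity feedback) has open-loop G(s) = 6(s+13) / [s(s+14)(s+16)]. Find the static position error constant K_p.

K_p = lim_{s→0} G(s); with 1 pole at the origin the limit diverges, so K_p = ∞.

infinity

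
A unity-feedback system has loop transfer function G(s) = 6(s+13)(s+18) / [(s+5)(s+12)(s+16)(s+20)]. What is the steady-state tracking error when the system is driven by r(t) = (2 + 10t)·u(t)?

infinity

The open loop has no poles at the origin → type 0 system. Taking each input component in turn:
  • 2: e_ss = 2/(1+K_p) with K_p=117/1600 → 3200/1717.
  • 10t: a type-0 system cannot track it, e_ss → ∞.
The unbounded component dominates.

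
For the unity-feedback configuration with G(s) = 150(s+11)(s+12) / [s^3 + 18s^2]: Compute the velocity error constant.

K_v = lim_{s→0} s·G(s); with 2 poles at the origin the limit diverges, so K_v = ∞.

infinity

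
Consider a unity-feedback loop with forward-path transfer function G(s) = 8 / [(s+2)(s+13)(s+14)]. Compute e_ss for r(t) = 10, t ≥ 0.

910/93

System type = 0 (no poles at s=0).
K_p = lim_{s→0} G(s) = 8 / (2·13·14) = 2/91.
e_ss = 10/(1 + K_p) = 10/(93/91) = 910/93.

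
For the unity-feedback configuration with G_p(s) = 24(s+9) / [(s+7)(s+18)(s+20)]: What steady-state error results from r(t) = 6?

105/19

G_p(s) has no factors of s in the denominator, so the system is type 0.
K_p = lim_{s→0} G_p(s) = 24·9 / (7·18·20) = 3/35.
e_ss = 6/(1 + K_p) = 6/(38/35) = 105/19.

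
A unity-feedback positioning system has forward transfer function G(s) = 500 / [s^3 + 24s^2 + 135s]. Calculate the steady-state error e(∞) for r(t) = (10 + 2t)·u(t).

The denominator has no term below 135s — 1 pole at s=0, type 1. By superposition:
  • 10: tracked with zero error.
  • 2t: e_ss = 2/K_v with K_v=100/27 → 0.54.
Total e_ss = 0.54.

0.54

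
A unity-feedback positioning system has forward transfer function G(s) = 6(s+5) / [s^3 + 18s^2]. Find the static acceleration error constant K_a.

5/3

Factoring s^2 from the denominator leaves a polynomial with constant term 18, so the system is type 2.
K_a = lim_{s→0} s^2·G(s) = 6·5 / 18 = 5/3.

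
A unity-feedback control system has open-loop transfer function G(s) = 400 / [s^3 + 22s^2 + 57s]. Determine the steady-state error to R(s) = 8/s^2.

1.14

Lowest-order denominator term is 57s, so the open loop has 1 pole at the origin → type 1 system.
K_v = lim_{s→0} s·G(s) = 400 / 57 = 400/57.
e_ss = 8/K_v = 8/(400/57) = 1.14.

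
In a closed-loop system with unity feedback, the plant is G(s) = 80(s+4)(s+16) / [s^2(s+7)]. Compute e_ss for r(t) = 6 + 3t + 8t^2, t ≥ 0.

The open loop has two poles at the origin → type 2 system. Taking each input component in turn:
  • 6: tracked with zero error.
  • 3t: tracked with zero error.
  • 8t^2: e_ss = 16/K_a with K_a=5120/7 → 7/320.
Total e_ss = 7/320.

7/320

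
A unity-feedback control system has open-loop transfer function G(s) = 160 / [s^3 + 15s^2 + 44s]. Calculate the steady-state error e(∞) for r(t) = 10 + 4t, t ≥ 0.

The denominator has no term below 44s — 1 pole at s=0, type 1. Treating each term separately:
  • 10: tracked with zero error.
  • 4t: e_ss = 4/K_v with K_v=40/11 → 1.1.
Total e_ss = 1.1.

1.1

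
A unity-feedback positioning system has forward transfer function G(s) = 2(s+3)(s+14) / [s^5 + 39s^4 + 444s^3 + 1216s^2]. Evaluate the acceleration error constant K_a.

21/304

Lowest-order denominator term is 1216s^2, so the open loop has 2 poles at the origin → type 2 system.
K_a = lim_{s→0} s^2·G(s) = 2·3·14 / 1216 = 21/304.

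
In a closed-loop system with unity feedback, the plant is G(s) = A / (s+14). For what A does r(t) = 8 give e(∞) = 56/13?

No free integrators in G(s): this is a type 0 system.
K_p = lim_{s→0} G(s) = A / (14) = (1/14)·A.
e_ss = 8/(1 + K_p) = 56/13 ⇒ 1 + (1/14)·A = 13/7 ⇒ A = 12.

12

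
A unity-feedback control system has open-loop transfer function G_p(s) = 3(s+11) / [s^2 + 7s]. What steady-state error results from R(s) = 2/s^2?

14/33

Factoring s from the denominator leaves a polynomial with constant term 7, so the system is type 1.
K_v = lim_{s→0} s·G_p(s) = 3·11 / 7 = 33/7.
e_ss = 2/K_v = 2/(33/7) = 14/33.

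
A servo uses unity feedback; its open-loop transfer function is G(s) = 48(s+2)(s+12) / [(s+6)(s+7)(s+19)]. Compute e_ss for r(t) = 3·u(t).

System type = 0 (no poles at s=0).
K_p = lim_{s→0} G(s) = 48·2·12 / (6·7·19) = 192/133.
e_ss = 3/(1 + K_p) = 3/(325/133) = 399/325.

399/325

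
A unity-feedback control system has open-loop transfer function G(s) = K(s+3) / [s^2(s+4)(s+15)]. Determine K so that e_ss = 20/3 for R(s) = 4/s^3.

12

System type = 2 (two poles at s=0).
K_a = lim_{s→0} s^2·G(s) = K·3 / (4·15) = 0.05·K.
e_ss = 4/K_a = 20/3 ⇒ K_a = 0.6 ⇒ K = 0.6/0.05 = 12.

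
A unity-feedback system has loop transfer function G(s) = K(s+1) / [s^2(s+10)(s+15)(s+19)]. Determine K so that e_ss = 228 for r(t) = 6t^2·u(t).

G(s) has two factors of s in the denominator, so the system is type 2.
K_a = lim_{s→0} s^2·G(s) = K·1 / (10·15·19) = (1/2850)·K.
e_ss = 12/K_a = 228 ⇒ K_a = 1/19 ⇒ K = (1/19)/(1/2850) = 150.

150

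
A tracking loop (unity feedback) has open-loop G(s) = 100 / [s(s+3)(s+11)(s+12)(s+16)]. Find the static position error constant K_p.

infinity

K_p = lim_{s→0} G(s); with 1 pole at the origin the limit diverges, so K_p = ∞.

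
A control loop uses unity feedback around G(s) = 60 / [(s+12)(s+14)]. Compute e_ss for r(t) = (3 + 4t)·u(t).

G(s) has no factors of s in the denominator, so the system is type 0. Treating each term separately:
  • 3: e_ss = 3/(1+K_p) with K_p=5/14 → 42/19.
  • 4t: a type-0 system cannot track it, e_ss → ∞.
The unbounded component dominates.

infinity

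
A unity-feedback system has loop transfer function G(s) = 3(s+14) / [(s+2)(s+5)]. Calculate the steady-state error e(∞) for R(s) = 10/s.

The open loop has no poles at the origin → type 0 system.
K_p = lim_{s→0} G(s) = 3·14 / (2·5) = 4.2.
e_ss = 10/(1 + K_p) = 10/5.2 = 25/13.

25/13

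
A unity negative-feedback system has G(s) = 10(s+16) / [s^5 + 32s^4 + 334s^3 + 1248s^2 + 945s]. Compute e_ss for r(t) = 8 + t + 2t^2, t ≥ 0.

Factoring s from the denominator leaves a polynomial with constant term 945, so the system is type 1. Taking each input component in turn:
  • 8: tracked with zero error.
  • t: e_ss = 1/K_v with K_v=32/189 → 189/32.
  • 2t^2: a type-1 system cannot track it, e_ss → ∞.
The unbounded component dominates.

infinity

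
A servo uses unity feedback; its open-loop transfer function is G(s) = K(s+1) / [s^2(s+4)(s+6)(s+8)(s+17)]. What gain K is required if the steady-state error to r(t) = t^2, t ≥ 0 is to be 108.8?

60

System type = 2 (two poles at s=0).
K_a = lim_{s→0} s^2·G(s) = K·1 / (4·6·8·17) = (1/3264)·K.
e_ss = 2/K_a = 108.8 ⇒ K_a = 5/272 ⇒ K = (5/272)/(1/3264) = 60.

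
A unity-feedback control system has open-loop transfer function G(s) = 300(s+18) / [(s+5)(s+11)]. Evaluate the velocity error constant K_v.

0

G(s) has no factors of s in the denominator, so the system is type 0.
K_v = lim_{s→0} s·G(s) = 0 (the extra factor of s kills the finite limit).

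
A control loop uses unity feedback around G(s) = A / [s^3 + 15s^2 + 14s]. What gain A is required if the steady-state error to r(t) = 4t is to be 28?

2

Lowest-order denominator term is 14s, so the open loop has 1 pole at the origin → type 1 system.
K_v = lim_{s→0} s·G(s) = A / 14 = (1/14)·A.
e_ss = 4/K_v = 28 ⇒ K_v = 1/7 ⇒ A = (1/7)/(1/14) = 2.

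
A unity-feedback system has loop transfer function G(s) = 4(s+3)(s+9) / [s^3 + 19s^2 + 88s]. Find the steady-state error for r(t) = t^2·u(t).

The denominator has no term below 88s — 1 pole at s=0, type 1.
K_a = lim_{s→0} s^2·G(s) = 0; the steady-state error to this parabolic input grows without bound.

infinity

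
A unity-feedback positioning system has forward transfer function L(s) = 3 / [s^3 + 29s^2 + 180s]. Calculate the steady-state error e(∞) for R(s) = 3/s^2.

Lowest-order denominator term is 180s, so the open loop has 1 pole at the origin → type 1 system.
K_v = lim_{s→0} s·L(s) = 3 / 180 = 1/60.
e_ss = 3/K_v = 3/(1/60) = 180.

180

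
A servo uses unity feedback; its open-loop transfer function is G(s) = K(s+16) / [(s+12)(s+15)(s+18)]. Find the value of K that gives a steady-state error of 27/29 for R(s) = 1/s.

15

No free integrators in G(s): this is a type 0 system.
K_p = lim_{s→0} G(s) = K·16 / (12·15·18) = (2/405)·K.
e_ss = 1/(1 + K_p) = 27/29 ⇒ 1 + (2/405)·K = 29/27 ⇒ K = 15.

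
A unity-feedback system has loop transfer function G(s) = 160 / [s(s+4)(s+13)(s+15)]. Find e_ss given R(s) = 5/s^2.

24.375

System type = 1 (one pole at s=0).
K_v = lim_{s→0} s·G(s) = 160 / (4·13·15) = 8/39.
e_ss = 5/K_v = 5/(8/39) = 24.375.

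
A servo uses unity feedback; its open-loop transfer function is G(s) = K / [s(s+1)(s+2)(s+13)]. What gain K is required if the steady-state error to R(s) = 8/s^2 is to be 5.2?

The open loop has one pole at the origin → type 1 system.
K_v = lim_{s→0} s·G(s) = K / (1·2·13) = (1/26)·K.
e_ss = 8/K_v = 5.2 ⇒ K_v = 20/13 ⇒ K = (20/13)/(1/26) = 40.

40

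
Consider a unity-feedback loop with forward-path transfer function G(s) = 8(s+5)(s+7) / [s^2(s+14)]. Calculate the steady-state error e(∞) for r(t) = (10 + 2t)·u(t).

0

System type = 2 (two poles at s=0). Taking each input component in turn:
  • 10: tracked with zero error.
  • 2t: tracked with zero error.
Total e_ss = 0.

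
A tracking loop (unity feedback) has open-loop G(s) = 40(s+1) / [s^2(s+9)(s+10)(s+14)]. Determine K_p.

infinity

K_p = lim_{s→0} G(s); with 2 poles at the origin the limit diverges, so K_p = ∞.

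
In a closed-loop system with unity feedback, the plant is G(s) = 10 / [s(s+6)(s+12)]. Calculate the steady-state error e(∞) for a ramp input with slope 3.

The open loop has one pole at the origin → type 1 system.
K_v = lim_{s→0} s·G(s) = 10 / (6·12) = 5/36.
e_ss = 3/K_v = 3/(5/36) = 21.6.

21.6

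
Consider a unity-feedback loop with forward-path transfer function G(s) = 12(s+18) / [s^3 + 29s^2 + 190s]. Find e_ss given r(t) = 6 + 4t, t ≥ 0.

95/27

Factoring s from the denominator leaves a polynomial with constant term 190, so the system is type 1. Treating each term separately:
  • 6: tracked with zero error.
  • 4t: e_ss = 4/K_v with K_v=108/95 → 95/27.
Total e_ss = 95/27.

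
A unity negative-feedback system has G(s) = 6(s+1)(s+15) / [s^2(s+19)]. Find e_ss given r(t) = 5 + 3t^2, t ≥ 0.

System type = 2 (two poles at s=0). Taking each input component in turn:
  • 5: tracked with zero error.
  • 3t^2: e_ss = 6/K_a with K_a=90/19 → 19/15.
Total e_ss = 19/15.

19/15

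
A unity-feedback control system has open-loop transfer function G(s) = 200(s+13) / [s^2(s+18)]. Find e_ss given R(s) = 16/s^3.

36/325

G(s) has two factors of s in the denominator, so the system is type 2.
K_a = lim_{s→0} s^2·G(s) = 200·13 / (18) = 1300/9.
r(t) = 8t^2 gives R(s) = 16/s^3.
e_ss = 16/K_a = 16/(1300/9) = 36/325.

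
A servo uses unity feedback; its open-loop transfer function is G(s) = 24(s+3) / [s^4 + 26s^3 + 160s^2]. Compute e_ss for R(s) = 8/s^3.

160/9

The denominator has no term below 160s^2 — 2 poles at s=0, type 2.
K_a = lim_{s→0} s^2·G(s) = 24·3 / 160 = 0.45.
r(t) = 4t^2 gives R(s) = 8/s^3.
e_ss = 8/K_a = 8/0.45 = 160/9.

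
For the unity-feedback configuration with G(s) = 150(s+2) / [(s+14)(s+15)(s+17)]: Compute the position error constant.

The open loop has no poles at the origin → type 0 system.
K_p = lim_{s→0} G(s) = 150·2 / (14·15·17) = 10/119.

10/119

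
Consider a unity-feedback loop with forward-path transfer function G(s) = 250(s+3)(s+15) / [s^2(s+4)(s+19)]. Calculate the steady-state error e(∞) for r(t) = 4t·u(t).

0

Two free integrators in G(s): this is a type 2 system.
A type-2 system has K_v = ∞, so it tracks a ramp input with zero steady-state error.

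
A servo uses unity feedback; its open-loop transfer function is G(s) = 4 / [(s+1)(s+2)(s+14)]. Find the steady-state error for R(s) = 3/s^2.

infinity

No free integrators in G(s): this is a type 0 system.
For a type-0 system K_v = 0, so e_ss to a ramp input is unbounded.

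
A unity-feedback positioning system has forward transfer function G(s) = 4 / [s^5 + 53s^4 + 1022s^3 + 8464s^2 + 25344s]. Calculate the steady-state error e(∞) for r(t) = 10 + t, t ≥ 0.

Factoring s from the denominator leaves a polynomial with constant term 25344, so the system is type 1. By superposition:
  • 10: tracked with zero error.
  • t: e_ss = 1/K_v with K_v=1/6336 → 6336.
Total e_ss = 6336.

6336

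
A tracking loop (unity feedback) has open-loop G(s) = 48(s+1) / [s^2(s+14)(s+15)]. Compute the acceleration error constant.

System type = 2 (two poles at s=0).
K_a = lim_{s→0} s^2·G(s) = 48·1 / (14·15) = 8/35.

8/35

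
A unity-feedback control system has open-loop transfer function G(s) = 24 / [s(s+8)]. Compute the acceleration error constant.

G(s) has one factor of s in the denominator, so the system is type 1.
K_a = lim_{s→0} s^2·G(s) = 0 (the extra factor of s kills the finite limit).

0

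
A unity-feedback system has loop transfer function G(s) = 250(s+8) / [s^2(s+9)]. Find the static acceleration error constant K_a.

System type = 2 (two poles at s=0).
K_a = lim_{s→0} s^2·G(s) = 250·8 / (9) = 2000/9.

2000/9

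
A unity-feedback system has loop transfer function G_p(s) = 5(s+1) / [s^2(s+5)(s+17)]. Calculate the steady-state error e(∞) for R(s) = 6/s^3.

Two free integrators in G_p(s): this is a type 2 system.
K_a = lim_{s→0} s^2·G_p(s) = 5·1 / (5·17) = 1/17.
r(t) = 3t^2 gives R(s) = 6/s^3.
e_ss = 6/K_a = 6/(1/17) = 102.

102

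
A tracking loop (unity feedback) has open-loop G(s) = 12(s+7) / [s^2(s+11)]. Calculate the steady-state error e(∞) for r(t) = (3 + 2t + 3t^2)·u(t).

G(s) has two factors of s in the denominator, so the system is type 2. Treating each term separately:
  • 3: tracked with zero error.
  • 2t: tracked with zero error.
  • 3t^2: e_ss = 6/K_a with K_a=84/11 → 11/14.
Total e_ss = 11/14.

11/14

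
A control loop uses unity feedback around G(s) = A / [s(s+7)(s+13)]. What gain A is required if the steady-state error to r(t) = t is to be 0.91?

100

One free integrator in G(s): this is a type 1 system.
K_v = lim_{s→0} s·G(s) = A / (7·13) = (1/91)·A.
e_ss = 1/K_v = 0.91 ⇒ K_v = 100/91 ⇒ A = (100/91)/(1/91) = 100.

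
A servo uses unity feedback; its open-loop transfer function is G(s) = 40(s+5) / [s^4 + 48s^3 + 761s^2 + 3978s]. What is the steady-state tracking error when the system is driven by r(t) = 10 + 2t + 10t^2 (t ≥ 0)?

infinity

Lowest-order denominator term is 3978s, so the open loop has 1 pole at the origin → type 1 system. Taking each input component in turn:
  • 10: tracked with zero error.
  • 2t: e_ss = 2/K_v with K_v=100/1989 → 39.78.
  • 10t^2: a type-1 system cannot track it, e_ss → ∞.
The unbounded component dominates.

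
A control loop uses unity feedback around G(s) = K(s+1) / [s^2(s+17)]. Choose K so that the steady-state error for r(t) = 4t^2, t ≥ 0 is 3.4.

System type = 2 (two poles at s=0).
K_a = lim_{s→0} s^2·G(s) = K·1 / (17) = (1/17)·K.
e_ss = 8/K_a = 3.4 ⇒ K_a = 40/17 ⇒ K = (40/17)/(1/17) = 40.

40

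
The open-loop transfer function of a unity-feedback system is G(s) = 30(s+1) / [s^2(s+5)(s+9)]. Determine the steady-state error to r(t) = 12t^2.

36

Two free integrators in G(s): this is a type 2 system.
K_a = lim_{s→0} s^2·G(s) = 30·1 / (5·9) = 2/3.
r(t) = 12t^2 gives R(s) = 24/s^3.
e_ss = 24/K_a = 24/(2/3) = 36.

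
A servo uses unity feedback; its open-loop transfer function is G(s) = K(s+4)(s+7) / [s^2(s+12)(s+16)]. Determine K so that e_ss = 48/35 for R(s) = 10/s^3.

50

Two free integrators in G(s): this is a type 2 system.
K_a = lim_{s→0} s^2·G(s) = K·4·7 / (12·16) = (7/48)·K.
e_ss = 10/K_a = 48/35 ⇒ K_a = 175/24 ⇒ K = (175/24)/(7/48) = 50.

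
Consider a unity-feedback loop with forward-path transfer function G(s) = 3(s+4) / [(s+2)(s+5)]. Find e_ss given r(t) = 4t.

infinity

System type = 0 (no poles at s=0).
For a type-0 system K_v = 0, so e_ss to a ramp input is unbounded.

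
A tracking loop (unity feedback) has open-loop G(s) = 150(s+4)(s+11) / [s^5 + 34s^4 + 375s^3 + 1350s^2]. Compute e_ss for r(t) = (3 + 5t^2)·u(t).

Lowest-order denominator term is 1350s^2, so the open loop has 2 poles at the origin → type 2 system. Treating each term separately:
  • 3: tracked with zero error.
  • 5t^2: e_ss = 10/K_a with K_a=44/9 → 45/22.
Total e_ss = 45/22.

45/22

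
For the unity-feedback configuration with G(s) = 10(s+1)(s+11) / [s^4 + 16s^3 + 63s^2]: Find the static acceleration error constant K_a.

Factoring s^2 from the denominator leaves a polynomial with constant term 63, so the system is type 2.
K_a = lim_{s→0} s^2·G(s) = 10·1·11 / 63 = 110/63.

110/63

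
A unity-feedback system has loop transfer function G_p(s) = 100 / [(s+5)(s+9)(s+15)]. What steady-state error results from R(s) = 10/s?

270/31

System type = 0 (no poles at s=0).
K_p = lim_{s→0} G_p(s) = 100 / (5·9·15) = 4/27.
e_ss = 10/(1 + K_p) = 10/(31/27) = 270/31.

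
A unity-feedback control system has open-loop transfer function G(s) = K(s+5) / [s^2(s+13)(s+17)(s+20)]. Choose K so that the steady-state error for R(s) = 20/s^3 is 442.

System type = 2 (two poles at s=0).
K_a = lim_{s→0} s^2·G(s) = K·5 / (13·17·20) = (1/884)·K.
e_ss = 20/K_a = 442 ⇒ K_a = 10/221 ⇒ K = (10/221)/(1/884) = 40.

40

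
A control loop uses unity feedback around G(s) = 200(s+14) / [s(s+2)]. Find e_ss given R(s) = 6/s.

The open loop has one pole at the origin → type 1 system.
A type-1 system has K_p = ∞, so it tracks a step input with zero steady-state error.

0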